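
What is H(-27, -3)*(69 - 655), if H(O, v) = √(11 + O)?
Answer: -2344*I ≈ -2344.0*I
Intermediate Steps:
H(-27, -3)*(69 - 655) = √(11 - 27)*(69 - 655) = √(-16)*(-586) = (4*I)*(-586) = -2344*I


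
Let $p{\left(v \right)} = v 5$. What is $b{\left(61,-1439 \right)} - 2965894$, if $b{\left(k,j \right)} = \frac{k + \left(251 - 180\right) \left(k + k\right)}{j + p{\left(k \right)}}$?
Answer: $- \frac{3363332519}{1134} \approx -2.9659 \cdot 10^{6}$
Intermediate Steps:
$p{\left(v \right)} = 5 v$
$b{\left(k,j \right)} = \frac{143 k}{j + 5 k}$ ($b{\left(k,j \right)} = \frac{k + \left(251 - 180\right) \left(k + k\right)}{j + 5 k} = \frac{k + 71 \cdot 2 k}{j + 5 k} = \frac{k + 142 k}{j + 5 k} = \frac{143 k}{j + 5 k}$)
$b{\left(61,-1439 \right)} - 2965894 = 143 \cdot 61 \frac{1}{-1439 + 5 \cdot 61} - 2965894 = 143 \cdot 61 \frac{1}{-1439 + 305} - 2965894 = 143 \cdot 61 \frac{1}{-1134} - 2965894 = 143 \cdot 61 \left(- \frac{1}{1134}\right) - 2965894 = - \frac{8723}{1134} - 2965894 = - \frac{3363332519}{1134}$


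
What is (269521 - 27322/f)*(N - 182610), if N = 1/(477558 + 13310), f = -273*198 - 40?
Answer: -163358527645516325723/3319126699 ≈ -4.9217e+10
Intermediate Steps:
f = -54094 (f = -54054 - 40 = -54094)
N = 1/490868 ≈ 2.0372e-6
(269521 - 27322/f)*(N - 182610) = (269521 - 27322/(-54094))*(1/490868 - 182610) = (269521 - 27322*(-1/54094))*(-89637405479/490868) = (269521 + 13661/27047)*(-89637405479/490868) = (7289748148/27047)*(-89637405479/490868) = -163358527645516325723/3319126699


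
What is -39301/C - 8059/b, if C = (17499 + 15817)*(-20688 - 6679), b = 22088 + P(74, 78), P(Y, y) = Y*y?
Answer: -459173164343/1587600309995 ≈ -0.28922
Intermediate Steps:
b = 27860 (b = 22088 + 74*78 = 22088 + 5772 = 27860)
C = -911758972 (C = 33316*(-27367) = -911758972)
-39301/C - 8059/b = -39301/(-911758972) - 8059/27860 = -39301*(-1/911758972) - 8059*1/27860 = 39301/911758972 - 8059/27860 = -459173164343/1587600309995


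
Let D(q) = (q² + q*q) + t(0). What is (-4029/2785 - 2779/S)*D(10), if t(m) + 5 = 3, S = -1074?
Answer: 112608177/498515 ≈ 225.89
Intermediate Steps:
t(m) = -2 (t(m) = -5 + 3 = -2)
D(q) = -2 + 2*q² (D(q) = (q² + q*q) - 2 = (q² + q²) - 2 = 2*q² - 2 = -2 + 2*q²)
(-4029/2785 - 2779/S)*D(10) = (-4029/2785 - 2779/(-1074))*(-2 + 2*10²) = (-4029*1/2785 - 2779*(-1/1074))*(-2 + 2*100) = (-4029/2785 + 2779/1074)*(-2 + 200) = (3412369/2991090)*198 = 112608177/498515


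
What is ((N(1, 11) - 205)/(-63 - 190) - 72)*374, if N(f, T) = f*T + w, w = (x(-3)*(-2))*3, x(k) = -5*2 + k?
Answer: -615400/23 ≈ -26757.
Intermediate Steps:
x(k) = -10 + k
w = 78 (w = ((-10 - 3)*(-2))*3 = -13*(-2)*3 = 26*3 = 78)
N(f, T) = 78 + T*f (N(f, T) = f*T + 78 = T*f + 78 = 78 + T*f)
((N(1, 11) - 205)/(-63 - 190) - 72)*374 = (((78 + 11*1) - 205)/(-63 - 190) - 72)*374 = (((78 + 11) - 205)/(-253) - 72)*374 = ((89 - 205)*(-1/253) - 72)*374 = (-116*(-1/253) - 72)*374 = (116/253 - 72)*374 = -18100/253*374 = -615400/23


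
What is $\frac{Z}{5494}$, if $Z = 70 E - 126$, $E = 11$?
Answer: $\frac{322}{2747} \approx 0.11722$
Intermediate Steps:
$Z = 644$ ($Z = 70 \cdot 11 - 126 = 770 - 126 = 644$)
$\frac{Z}{5494} = \frac{644}{5494} = 644 \cdot \frac{1}{5494} = \frac{322}{2747}$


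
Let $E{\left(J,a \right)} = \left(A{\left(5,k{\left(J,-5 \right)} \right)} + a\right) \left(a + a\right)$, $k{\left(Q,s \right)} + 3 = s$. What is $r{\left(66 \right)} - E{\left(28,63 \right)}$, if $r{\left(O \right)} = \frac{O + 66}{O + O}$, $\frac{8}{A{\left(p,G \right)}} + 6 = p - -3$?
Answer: $-8441$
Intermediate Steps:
$k{\left(Q,s \right)} = -3 + s$
$A{\left(p,G \right)} = \frac{8}{-3 + p}$ ($A{\left(p,G \right)} = \frac{8}{-6 + \left(p - -3\right)} = \frac{8}{-6 + \left(p + 3\right)} = \frac{8}{-6 + \left(3 + p\right)} = \frac{8}{-3 + p}$)
$E{\left(J,a \right)} = 2 a \left(4 + a\right)$ ($E{\left(J,a \right)} = \left(\frac{8}{-3 + 5} + a\right) \left(a + a\right) = \left(\frac{8}{2} + a\right) 2 a = \left(8 \cdot \frac{1}{2} + a\right) 2 a = \left(4 + a\right) 2 a = 2 a \left(4 + a\right)$)
$r{\left(O \right)} = \frac{66 + O}{2 O}$
$r{\left(66 \right)} - E{\left(28,63 \right)} = \frac{66 + 66}{2 \cdot 66} - 2 \cdot 63 \left(4 + 63\right) = \frac{1}{2} \cdot \frac{1}{66} \cdot 132 - 2 \cdot 63 \cdot 67 = 1 - 8442 = -8441$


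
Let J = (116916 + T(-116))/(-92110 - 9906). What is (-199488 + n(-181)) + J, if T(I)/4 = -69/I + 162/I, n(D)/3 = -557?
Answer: -595125050247/2958464 ≈ -2.0116e+5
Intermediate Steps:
n(D) = -1671 (n(D) = 3*(-557) = -1671)
T(I) = 372/I (T(I) = 4*(-69/I + 162/I) = 4*(93/I) = 372/I)
J = -3390471/2958464 (J = (116916 + 372/(-116))/(-92110 - 9906) = (116916 + 372*(-1/116))/(-102016) = (116916 - 93/29)*(-1/102016) = (3390471/29)*(-1/102016) = -3390471/2958464 ≈ -1.1460)
(-199488 + n(-181)) + J = (-199488 - 1671) - 3390471/2958464 = -201159 - 3390471/2958464 = -595125050247/2958464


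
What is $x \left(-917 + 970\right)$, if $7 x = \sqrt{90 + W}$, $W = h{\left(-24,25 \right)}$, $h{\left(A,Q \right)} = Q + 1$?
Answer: $\frac{106 \sqrt{29}}{7} \approx 81.547$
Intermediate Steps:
$h{\left(A,Q \right)} = 1 + Q$
$W = 26$ ($W = 1 + 25 = 26$)
$x = \frac{2 \sqrt{29}}{7}$ ($x = \frac{\sqrt{90 + 26}}{7} = \frac{\sqrt{116}}{7} = \frac{2 \sqrt{29}}{7} \approx 1.5386$)
$x \left(-917 + 970\right) = \frac{2 \sqrt{29}}{7} \left(-917 + 970\right) = \frac{2 \sqrt{29}}{7} \cdot 53 = \frac{106 \sqrt{29}}{7}$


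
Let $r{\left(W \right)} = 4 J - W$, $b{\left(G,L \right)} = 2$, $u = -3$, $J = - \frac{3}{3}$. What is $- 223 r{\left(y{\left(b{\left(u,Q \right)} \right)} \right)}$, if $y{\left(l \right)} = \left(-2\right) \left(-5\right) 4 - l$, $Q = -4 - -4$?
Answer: $9366$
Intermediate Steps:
$Q = 0$ ($Q = -4 + 4 = 0$)
$J = -1$ ($J = \left(-3\right) \frac{1}{3} = -1$)
$y{\left(l \right)} = 40 - l$ ($y{\left(l \right)} = 10 \cdot 4 - l = 40 - l$)
$r{\left(W \right)} = -4 - W$ ($r{\left(W \right)} = 4 \left(-1\right) - W = -4 - W$)
$- 223 r{\left(y{\left(b{\left(u,Q \right)} \right)} \right)} = - 223 \left(-4 - \left(40 - 2\right)\right) = - 223 \left(-4 - 38\right) = \left(-223\right) \left(-42\right) = 9366$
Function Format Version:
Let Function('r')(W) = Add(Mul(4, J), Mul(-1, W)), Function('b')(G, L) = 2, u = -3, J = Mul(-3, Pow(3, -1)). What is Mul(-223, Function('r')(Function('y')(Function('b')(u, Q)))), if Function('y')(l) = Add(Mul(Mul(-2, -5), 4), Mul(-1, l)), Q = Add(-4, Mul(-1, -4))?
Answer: 9366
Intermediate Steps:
Q = 0 (Q = Add(-4, 4) = 0)
J = -1 (J = Mul(-3, Rational(1, 3)) = -1)
Function('y')(l) = Add(40, Mul(-1, l)) (Function('y')(l) = Add(Mul(10, 4), Mul(-1, l)) = Add(40, Mul(-1, l)))
Function('r')(W) = Add(-4, Mul(-1, W)) (Function('r')(W) = Add(Mul(4, -1), Mul(-1, W)) = Add(-4, Mul(-1, W)))
Mul(-223, Function('r')(Function('y')(Function('b')(u, Q)))) = Mul(-223, Add(-4, Mul(-1, Add(40, Mul(-1, 2))))) = Mul(-223, Add(-4, Mul(-1, Add(40, -2)))) = Mul(-223, Add(-4, Mul(-1, 38))) = Mul(-223, Add(-4, -38)) = Mul(-223, -42) = 9366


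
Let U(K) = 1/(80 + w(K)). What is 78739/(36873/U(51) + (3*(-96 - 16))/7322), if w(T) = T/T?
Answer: 41180497/1562050875 ≈ 0.026363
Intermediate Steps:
w(T) = 1
U(K) = 1/81 (U(K) = 1/(80 + 1) = 1/81)
78739/(36873/U(51) + (3*(-96 - 16))/7322) = 78739/(36873/(1/81) + (3*(-96 - 16))/7322) = 78739/(36873*81 + (3*(-112))*(1/7322)) = 78739/(2986713 - 336*1/7322) = 78739/(2986713 - 24/523) = 78739/(1562050875/523) = 78739*(523/1562050875) = 41180497/1562050875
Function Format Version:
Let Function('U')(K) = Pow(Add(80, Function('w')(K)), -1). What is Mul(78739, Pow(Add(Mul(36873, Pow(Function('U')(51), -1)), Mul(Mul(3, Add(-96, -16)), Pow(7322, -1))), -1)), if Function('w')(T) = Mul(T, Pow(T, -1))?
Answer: Rational(41180497, 1562050875) ≈ 0.026363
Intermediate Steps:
Function('w')(T) = 1
Function('U')(K) = Rational(1, 81) (Function('U')(K) = Pow(Add(80, 1), -1) = Pow(81, -1) = Rational(1, 81))
Mul(78739, Pow(Add(Mul(36873, Pow(Function('U')(51), -1)), Mul(Mul(3, Add(-96, -16)), Pow(7322, -1))), -1)) = Mul(78739, Pow(Add(Mul(36873, Pow(Rational(1, 81), -1)), Mul(Mul(3, Add(-96, -16)), Pow(7322, -1))), -1)) = Mul(78739, Pow(Add(Mul(36873, 81), Mul(Mul(3, -112), Rational(1, 7322))), -1)) = Mul(78739, Pow(Add(2986713, Mul(-336, Rational(1, 7322))), -1)) = Mul(78739, Pow(Add(2986713, Rational(-24, 523)), -1)) = Mul(78739, Pow(Rational(1562050875, 523), -1)) = Mul(78739, Rational(523, 1562050875)) = Rational(41180497, 1562050875)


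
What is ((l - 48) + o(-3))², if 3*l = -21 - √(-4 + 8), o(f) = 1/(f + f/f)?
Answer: 113569/36 ≈ 3154.7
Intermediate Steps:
o(f) = 1/(1 + f) (o(f) = 1/(f + 1) = 1/(1 + f))
l = -23/3 (l = (-21 - √(-4 + 8))/3 = (-21 - √4)/3 = (-21 - 1*2)/3 = (-21 - 2)/3 = (⅓)*(-23) = -23/3 ≈ -7.6667)
((l - 48) + o(-3))² = ((-23/3 - 48) + 1/(1 - 3))² = (-167/3 + 1/(-2))² = (-167/3 - ½)² = (-337/6)² = 113569/36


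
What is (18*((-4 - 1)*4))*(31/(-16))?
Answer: 1395/2 ≈ 697.50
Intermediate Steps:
(18*((-4 - 1)*4))*(31/(-16)) = (18*(-5*4))*(31*(-1/16)) = (18*(-20))*(-31/16) = -360*(-31/16) = 1395/2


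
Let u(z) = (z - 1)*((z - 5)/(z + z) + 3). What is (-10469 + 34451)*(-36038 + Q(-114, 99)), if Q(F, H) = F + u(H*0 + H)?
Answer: -28341415984/33 ≈ -8.5883e+8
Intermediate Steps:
u(z) = (-1 + z)*(3 + (-5 + z)/(2*z)) (u(z) = (-1 + z)*((-5 + z)/((2*z)) + 3) = (-1 + z)*((-5 + z)*(1/(2*z)) + 3) = (-1 + z)*((-5 + z)/(2*z) + 3) = (-1 + z)*(3 + (-5 + z)/(2*z)))
Q(F, H) = F + (5 + H*(-12 + 7*H))/(2*H) (Q(F, H) = F + (5 + (H*0 + H)*(-12 + 7*(H*0 + H)))/(2*(H*0 + H)) = F + (5 + (0 + H)*(-12 + 7*(0 + H)))/(2*(0 + H)) = F + (5 + H*(-12 + 7*H))/(2*H))
(-10469 + 34451)*(-36038 + Q(-114, 99)) = (-10469 + 34451)*(-36038 + (-6 - 114 + (5/2)/99 + (7/2)*99)) = 23982*(-36038 + (-6 - 114 + (5/2)*(1/99) + 693/2)) = 23982*(-36038 + (-6 - 114 + 5/198 + 693/2)) = 23982*(-36038 + 22426/99) = 23982*(-3545336/99) = -28341415984/33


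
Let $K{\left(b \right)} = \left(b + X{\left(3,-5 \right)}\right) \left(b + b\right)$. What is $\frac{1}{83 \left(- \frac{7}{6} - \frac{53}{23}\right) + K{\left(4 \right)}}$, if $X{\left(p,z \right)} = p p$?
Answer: $- \frac{138}{25405} \approx -0.005432$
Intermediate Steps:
$X{\left(p,z \right)} = p^{2}$
$K{\left(b \right)} = 2 b \left(9 + b\right)$ ($K{\left(b \right)} = \left(b + 3^{2}\right) \left(b + b\right) = \left(b + 9\right) 2 b = \left(9 + b\right) 2 b = 2 b \left(9 + b\right)$)
$\frac{1}{83 \left(- \frac{7}{6} - \frac{53}{23}\right) + K{\left(4 \right)}} = \frac{1}{83 \left(- \frac{7}{6} - \frac{53}{23}\right) + 2 \cdot 4 \left(9 + 4\right)} = \frac{1}{83 \left(\left(-7\right) \frac{1}{6} - \frac{53}{23}\right) + 2 \cdot 4 \cdot 13} = \frac{1}{83 \left(- \frac{7}{6} - \frac{53}{23}\right) + 104} = \frac{1}{83 \left(- \frac{479}{138}\right) + 104} = \frac{1}{- \frac{39757}{138} + 104} = \frac{1}{- \frac{25405}{138}} = - \frac{138}{25405}$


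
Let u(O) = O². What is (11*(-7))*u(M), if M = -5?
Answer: -1925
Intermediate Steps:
(11*(-7))*u(M) = (11*(-7))*(-5)² = -77*25 = -1925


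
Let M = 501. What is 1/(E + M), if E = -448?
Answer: 1/53 ≈ 0.018868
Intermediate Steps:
1/(E + M) = 1/(-448 + 501) = 1/53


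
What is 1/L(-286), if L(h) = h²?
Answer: 1/81796 ≈ 1.2226e-5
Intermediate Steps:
1/L(-286) = 1/((-286)²) = 1/81796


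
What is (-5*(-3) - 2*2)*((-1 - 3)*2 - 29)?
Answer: -407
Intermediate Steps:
(-5*(-3) - 2*2)*((-1 - 3)*2 - 29) = (15 - 4)*(-4*2 - 29) = 11*(-8 - 29) = 11*(-37) = -407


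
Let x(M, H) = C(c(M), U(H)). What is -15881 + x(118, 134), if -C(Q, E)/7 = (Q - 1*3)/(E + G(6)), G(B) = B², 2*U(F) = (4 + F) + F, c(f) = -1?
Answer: -682876/43 ≈ -15881.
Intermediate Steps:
U(F) = 2 + F (U(F) = ((4 + F) + F)/2 = (4 + 2*F)/2 = 2 + F)
C(Q, E) = -7*(-3 + Q)/(36 + E) (C(Q, E) = -7*(Q - 1*3)/(E + 6²) = -7*(Q - 3)/(E + 36) = -7*(-3 + Q)/(36 + E))
x(M, H) = 28/(38 + H) (x(M, H) = 7*(3 - 1*(-1))/(36 + (2 + H)) = 7*(3 + 1)/(38 + H) = 7*4/(38 + H) = 28/(38 + H))
-15881 + x(118, 134) = -15881 + 28/(38 + 134) = -15881 + 28/172 = -15881 + 28*(1/172) = -15881 + 7/43 = -682876/43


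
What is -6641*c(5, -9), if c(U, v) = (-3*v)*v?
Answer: 1613763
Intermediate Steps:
c(U, v) = -3*v²
-6641*c(5, -9) = -(-19923)*(-9)² = -(-19923)*81 = -6641*(-243) = 1613763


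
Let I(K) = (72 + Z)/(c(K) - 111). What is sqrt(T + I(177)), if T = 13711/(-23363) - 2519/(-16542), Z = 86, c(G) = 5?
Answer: I*sqrt(89744575635824889278)/6827649846 ≈ 1.3875*I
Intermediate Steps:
T = -167955965/386470746 (T = 13711*(-1/23363) - 2519*(-1/16542) = -13711/23363 + 2519/16542 = -167955965/386470746 ≈ -0.43459)
I(K) = -79/53 (I(K) = (72 + 86)/(5 - 111) = 158/(-106) = 158*(-1/106) = -79/53)
sqrt(T + I(177)) = sqrt(-167955965/386470746 - 79/53) = sqrt(-39432855079/20482949538) = I*sqrt(89744575635824889278)/6827649846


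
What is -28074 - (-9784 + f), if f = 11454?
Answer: -29744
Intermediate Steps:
-28074 - (-9784 + f) = -28074 - (-9784 + 11454) = -28074 - 1*1670 = -28074 - 1670 = -29744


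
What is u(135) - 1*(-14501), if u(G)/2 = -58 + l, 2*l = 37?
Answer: 14422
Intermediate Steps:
l = 37/2 (l = (½)*37 = 37/2 ≈ 18.500)
u(G) = -79 (u(G) = 2*(-58 + 37/2) = 2*(-79/2) = -79)
u(135) - 1*(-14501) = -79 - 1*(-14501) = -79 + 14501 = 14422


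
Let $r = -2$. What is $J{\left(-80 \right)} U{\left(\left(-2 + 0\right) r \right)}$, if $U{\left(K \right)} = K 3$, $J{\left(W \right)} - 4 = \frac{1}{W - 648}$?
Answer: $\frac{8733}{182} \approx 47.984$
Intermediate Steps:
$J{\left(W \right)} = 4 + \frac{1}{-648 + W}$ ($J{\left(W \right)} = 4 + \frac{1}{W - 648} = 4 + \frac{1}{-648 + W}$)
$U{\left(K \right)} = 3 K$
$J{\left(-80 \right)} U{\left(\left(-2 + 0\right) r \right)} = \frac{-2591 + 4 \left(-80\right)}{-648 - 80} \cdot 3 \left(-2 + 0\right) \left(-2\right) = \frac{-2591 - 320}{-728} \cdot 3 \left(\left(-2\right) \left(-2\right)\right) = \left(- \frac{1}{728}\right) \left(-2911\right) 3 \cdot 4 = \frac{2911}{728} \cdot 12 = \frac{8733}{182}$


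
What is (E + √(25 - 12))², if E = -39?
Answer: (39 - √13)² ≈ 1252.8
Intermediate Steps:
(E + √(25 - 12))² = (-39 + √(25 - 12))² = (-39 + √13)²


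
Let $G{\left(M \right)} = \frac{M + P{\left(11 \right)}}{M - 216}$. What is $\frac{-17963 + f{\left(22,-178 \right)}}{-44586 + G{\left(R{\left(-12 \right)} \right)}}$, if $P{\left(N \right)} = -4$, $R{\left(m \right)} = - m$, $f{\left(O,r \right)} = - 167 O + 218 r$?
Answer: $\frac{3082491}{2273888} \approx 1.3556$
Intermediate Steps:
$G{\left(M \right)} = \frac{-4 + M}{-216 + M}$ ($G{\left(M \right)} = \frac{M - 4}{M - 216} = \frac{-4 + M}{-216 + M}$)
$\frac{-17963 + f{\left(22,-178 \right)}}{-44586 + G{\left(R{\left(-12 \right)} \right)}} = \frac{-17963 + \left(\left(-167\right) 22 + 218 \left(-178\right)\right)}{-44586 + \frac{-4 - -12}{-216 - -12}} = \frac{-17963 - 42478}{-44586 + \frac{-4 + 12}{-216 + 12}} = \frac{-17963 - 42478}{-44586 + \frac{1}{-204} \cdot 8} = - \frac{60441}{-44586 - \frac{2}{51}} = - \frac{60441}{- \frac{2273888}{51}} = \left(-60441\right) \left(- \frac{51}{2273888}\right) = \frac{3082491}{2273888}$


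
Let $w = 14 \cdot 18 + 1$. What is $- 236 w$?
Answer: $-59708$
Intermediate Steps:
$w = 253$ ($w = 252 + 1 = 253$)
$- 236 w = \left(-236\right) 253 = -59708$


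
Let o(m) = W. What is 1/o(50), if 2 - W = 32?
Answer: -1/30 ≈ -0.033333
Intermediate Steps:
W = -30 (W = 2 - 1*32 = 2 - 32 = -30)
o(m) = -30
1/o(50) = 1/(-30) = -1/30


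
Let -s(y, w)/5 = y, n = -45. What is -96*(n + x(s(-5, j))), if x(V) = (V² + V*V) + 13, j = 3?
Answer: -116928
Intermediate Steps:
s(y, w) = -5*y
x(V) = 13 + 2*V² (x(V) = (V² + V²) + 13 = 2*V² + 13 = 13 + 2*V²)
-96*(n + x(s(-5, j))) = -96*(-45 + (13 + 2*(-5*(-5))²)) = -96*(-45 + (13 + 2*25²)) = -96*(-45 + (13 + 2*625)) = -96*(-45 + (13 + 1250)) = -96*(-45 + 1263) = -96*1218 = -116928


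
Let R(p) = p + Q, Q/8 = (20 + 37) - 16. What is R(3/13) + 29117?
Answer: 382788/13 ≈ 29445.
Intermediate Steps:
Q = 328 (Q = 8*((20 + 37) - 16) = 8*(57 - 16) = 8*41 = 328)
R(p) = 328 + p (R(p) = p + 328 = 328 + p)
R(3/13) + 29117 = (328 + 3/13) + 29117 = 4267/13 + 29117 = 382788/13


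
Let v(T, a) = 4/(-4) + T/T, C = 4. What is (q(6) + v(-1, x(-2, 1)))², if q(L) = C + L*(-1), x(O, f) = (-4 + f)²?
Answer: 4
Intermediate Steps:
v(T, a) = 0 (v(T, a) = 4*(-¼) + 1 = -1 + 1 = 0)
q(L) = 4 - L (q(L) = 4 + L*(-1) = 4 - L)
(q(6) + v(-1, x(-2, 1)))² = ((4 - 1*6) + 0)² = ((4 - 6) + 0)² = (-2 + 0)² = (-2)² = 4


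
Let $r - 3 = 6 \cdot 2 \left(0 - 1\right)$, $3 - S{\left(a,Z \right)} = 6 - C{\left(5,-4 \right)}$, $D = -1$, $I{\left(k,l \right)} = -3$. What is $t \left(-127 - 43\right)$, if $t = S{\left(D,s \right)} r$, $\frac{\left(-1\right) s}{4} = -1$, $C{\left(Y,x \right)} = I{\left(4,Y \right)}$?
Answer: $-9180$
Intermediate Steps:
$C{\left(Y,x \right)} = -3$
$s = 4$ ($s = \left(-4\right) \left(-1\right) = 4$)
$S{\left(a,Z \right)} = -6$ ($S{\left(a,Z \right)} = 3 - \left(6 - -3\right) = 3 - \left(6 + 3\right) = 3 - 9 = -6$)
$r = -9$ ($r = 3 + 6 \cdot 2 \left(0 - 1\right) = 3 + 12 \left(-1\right) = 3 - 12 = -9$)
$t = 54$ ($t = \left(-6\right) \left(-9\right) = 54$)
$t \left(-127 - 43\right) = 54 \left(-127 - 43\right) = 54 \left(-170\right) = -9180$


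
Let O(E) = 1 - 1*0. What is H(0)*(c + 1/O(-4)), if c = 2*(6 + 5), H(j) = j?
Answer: 0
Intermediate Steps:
O(E) = 1 (O(E) = 1 + 0 = 1)
c = 22 (c = 2*11 = 22)
H(0)*(c + 1/O(-4)) = 0*(22 + 1/1) = 0*(22 + 1) = 0*23 = 0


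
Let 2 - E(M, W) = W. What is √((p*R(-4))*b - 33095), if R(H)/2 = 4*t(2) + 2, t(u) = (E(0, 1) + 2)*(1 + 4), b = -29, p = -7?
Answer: I*√7923 ≈ 89.011*I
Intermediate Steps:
E(M, W) = 2 - W
t(u) = 15 (t(u) = ((2 - 1*1) + 2)*(1 + 4) = ((2 - 1) + 2)*5 = (1 + 2)*5 = 3*5 = 15)
R(H) = 124 (R(H) = 2*(4*15 + 2) = 2*(60 + 2) = 2*62 = 124)
√((p*R(-4))*b - 33095) = √(-7*124*(-29) - 33095) = √(-868*(-29) - 33095) = √(25172 - 33095) = √(-7923) = I*√7923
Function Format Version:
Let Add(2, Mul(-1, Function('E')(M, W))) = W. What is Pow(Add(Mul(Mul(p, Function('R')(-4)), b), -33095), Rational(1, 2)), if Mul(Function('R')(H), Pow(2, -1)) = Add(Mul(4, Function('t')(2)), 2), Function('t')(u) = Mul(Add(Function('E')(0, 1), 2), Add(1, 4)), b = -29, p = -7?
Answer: Mul(I, Pow(7923, Rational(1, 2))) ≈ Mul(89.011, I)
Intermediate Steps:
Function('E')(M, W) = Add(2, Mul(-1, W))
Function('t')(u) = 15 (Function('t')(u) = Mul(Add(Add(2, Mul(-1, 1)), 2), Add(1, 4)) = Mul(Add(Add(2, -1), 2), 5) = Mul(Add(1, 2), 5) = Mul(3, 5) = 15)
Function('R')(H) = 124 (Function('R')(H) = Mul(2, Add(Mul(4, 15), 2)) = Mul(2, Add(60, 2)) = Mul(2, 62) = 124)
Pow(Add(Mul(Mul(p, Function('R')(-4)), b), -33095), Rational(1, 2)) = Pow(Add(Mul(Mul(-7, 124), -29), -33095), Rational(1, 2)) = Pow(Add(Mul(-868, -29), -33095), Rational(1, 2)) = Pow(Add(25172, -33095), Rational(1, 2)) = Pow(-7923, Rational(1, 2)) = Mul(I, Pow(7923, Rational(1, 2)))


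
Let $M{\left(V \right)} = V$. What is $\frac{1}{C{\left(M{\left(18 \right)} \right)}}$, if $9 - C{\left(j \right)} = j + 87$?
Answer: $- \frac{1}{96} \approx -0.010417$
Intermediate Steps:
$C{\left(j \right)} = -78 - j$ ($C{\left(j \right)} = 9 - \left(j + 87\right) = 9 - \left(87 + j\right) = -78 - j$)
$\frac{1}{C{\left(M{\left(18 \right)} \right)}} = \frac{1}{-78 - 18} = \frac{1}{-96} = - \frac{1}{96}$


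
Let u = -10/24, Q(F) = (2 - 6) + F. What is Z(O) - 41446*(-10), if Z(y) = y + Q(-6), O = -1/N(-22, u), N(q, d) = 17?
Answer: 7045649/17 ≈ 4.1445e+5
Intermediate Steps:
Q(F) = -4 + F
u = -5/12 (u = -10*1/24 = -5/12 ≈ -0.41667)
O = -1/17 ≈ -0.058824
Z(y) = -10 + y (Z(y) = y + (-4 - 6) = y - 10 = -10 + y)
Z(O) - 41446*(-10) = (-10 - 1/17) - 41446*(-10) = -171/17 + 414460 = 7045649/17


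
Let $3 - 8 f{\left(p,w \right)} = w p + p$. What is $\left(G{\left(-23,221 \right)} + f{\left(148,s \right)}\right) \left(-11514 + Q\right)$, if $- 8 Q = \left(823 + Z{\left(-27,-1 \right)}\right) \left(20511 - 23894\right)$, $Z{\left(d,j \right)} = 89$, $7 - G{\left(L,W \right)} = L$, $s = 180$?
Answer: $- \frac{2482939665}{2} \approx -1.2415 \cdot 10^{9}$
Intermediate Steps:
$G{\left(L,W \right)} = 7 - L$
$f{\left(p,w \right)} = \frac{3}{8} - \frac{p}{8} - \frac{p w}{8}$ ($f{\left(p,w \right)} = \frac{3}{8} - \frac{w p + p}{8} = \frac{3}{8} - \frac{p w + p}{8} = \frac{3}{8} - \frac{p + p w}{8} = \frac{3}{8} - \left(\frac{p}{8} + \frac{p w}{8}\right) = \frac{3}{8} - \frac{p}{8} - \frac{p w}{8}$)
$Q = 385662$ ($Q = - \frac{\left(823 + 89\right) \left(20511 - 23894\right)}{8} = - \frac{912 \left(-3383\right)}{8} = \left(- \frac{1}{8}\right) \left(-3085296\right) = 385662$)
$\left(G{\left(-23,221 \right)} + f{\left(148,s \right)}\right) \left(-11514 + Q\right) = \left(\left(7 - -23\right) - \left(\frac{145}{8} + 3330\right)\right) \left(-11514 + 385662\right) = \left(\left(7 + 23\right) - \frac{26785}{8}\right) 374148 = \left(30 - \frac{26785}{8}\right) 374148 = \left(- \frac{26545}{8}\right) 374148 = - \frac{2482939665}{2}$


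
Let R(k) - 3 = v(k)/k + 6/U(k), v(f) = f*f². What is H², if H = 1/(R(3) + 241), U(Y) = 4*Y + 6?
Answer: 9/577600 ≈ 1.5582e-5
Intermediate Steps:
v(f) = f³
U(Y) = 6 + 4*Y
R(k) = 3 + k² + 6/(6 + 4*k) (R(k) = 3 + (k³/k + 6/(6 + 4*k)) = 3 + (k² + 6/(6 + 4*k)) = 3 + k² + 6/(6 + 4*k))
H = 3/760 (H = 1/((3 + (3 + 3²)*(3 + 2*3))/(3 + 2*3) + 241) = 1/((3 + (3 + 9)*(3 + 6))/(3 + 6) + 241) = 1/((3 + 12*9)/9 + 241) = 1/((3 + 108)/9 + 241) = 1/((⅑)*111 + 241) = 1/(37/3 + 241) = 1/(760/3) = 3/760 ≈ 0.0039474)
H² = (3/760)² = 9/577600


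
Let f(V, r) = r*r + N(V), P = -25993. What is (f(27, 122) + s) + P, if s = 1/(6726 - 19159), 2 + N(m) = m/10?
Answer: -1381094949/124330 ≈ -11108.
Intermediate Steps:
N(m) = -2 + m/10
f(V, r) = -2 + r**2 + V/10 (f(V, r) = r*r + (-2 + V/10) = r**2 + (-2 + V/10) = -2 + r**2 + V/10)
s = -1/12433 (s = 1/(-12433) = -1/12433 ≈ -8.0431e-5)
(f(27, 122) + s) + P = ((-2 + 122**2 + (1/10)*27) - 1/12433) - 25993 = ((-2 + 14884 + 27/10) - 1/12433) - 25993 = (148847/10 - 1/12433) - 25993 = 1850614741/124330 - 25993 = -1381094949/124330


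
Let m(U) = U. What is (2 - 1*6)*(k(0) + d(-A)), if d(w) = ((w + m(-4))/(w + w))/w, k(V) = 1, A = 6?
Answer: -31/9 ≈ -3.4444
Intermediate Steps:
d(w) = (-4 + w)/(2*w²) (d(w) = ((w - 4)/(w + w))/w = ((-4 + w)/((2*w)))/w = ((-4 + w)*(1/(2*w)))/w = ((-4 + w)/(2*w))/w = (-4 + w)/(2*w²))
(2 - 1*6)*(k(0) + d(-A)) = (2 - 1*6)*(1 + (-4 - 1*6)/(2*(-1*6)²)) = (2 - 6)*(1 + (½)*(-4 - 6)/(-6)²) = -4*(1 + (½)*(1/36)*(-10)) = -4*(1 - 5/36) = -4*31/36 = -31/9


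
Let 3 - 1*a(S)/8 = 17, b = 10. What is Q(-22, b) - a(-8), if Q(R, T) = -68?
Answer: 44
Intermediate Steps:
a(S) = -112 (a(S) = 24 - 8*17 = 24 - 136 = -112)
Q(-22, b) - a(-8) = -68 - 1*(-112) = -68 + 112 = 44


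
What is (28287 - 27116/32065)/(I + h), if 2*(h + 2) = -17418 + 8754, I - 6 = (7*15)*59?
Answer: 906995539/59865355 ≈ 15.151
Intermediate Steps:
I = 6201 (I = 6 + (7*15)*59 = 6 + 105*59 = 6 + 6195 = 6201)
h = -4334 (h = -2 + (-17418 + 8754)/2 = -2 + (1/2)*(-8664) = -2 - 4332 = -4334)
(28287 - 27116/32065)/(I + h) = (28287 - 27116/32065)/(6201 - 4334) = (28287 - 27116*1/32065)/1867 = (28287 - 27116/32065)*(1/1867) = (906995539/32065)*(1/1867) = 906995539/59865355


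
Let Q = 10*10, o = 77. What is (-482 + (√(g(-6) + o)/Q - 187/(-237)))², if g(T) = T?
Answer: 130067186077999/561690000 - 114047*√71/11850 ≈ 2.3148e+5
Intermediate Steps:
Q = 100
(-482 + (√(g(-6) + o)/Q - 187/(-237)))² = (-482 + (√(-6 + 77)/100 - 187/(-237)))² = (-482 + (√71*(1/100) - 187*(-1/237)))² = (-482 + (√71/100 + 187/237))² = (-482 + (187/237 + √71/100))² = (-114047/237 + √71/100)²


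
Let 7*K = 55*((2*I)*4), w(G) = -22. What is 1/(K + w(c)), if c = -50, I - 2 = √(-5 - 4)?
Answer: 7/3126 - 70*I/17193 ≈ 0.0022393 - 0.0040714*I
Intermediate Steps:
I = 2 + 3*I (I = 2 + √(-5 - 4) = 2 + √(-9) = 2 + 3*I ≈ 2.0 + 3.0*I)
K = 880/7 + 1320*I/7 (K = (55*((2*(2 + 3*I))*4))/7 = (55*((4 + 6*I)*4))/7 = (55*(16 + 24*I))/7 = (880 + 1320*I)/7 = 880/7 + 1320*I/7 ≈ 125.71 + 188.57*I)
1/(K + w(c)) = 1/((880/7 + 1320*I/7) - 22) = 1/(726/7 + 1320*I/7) = 49*(726/7 - 1320*I/7)/2269476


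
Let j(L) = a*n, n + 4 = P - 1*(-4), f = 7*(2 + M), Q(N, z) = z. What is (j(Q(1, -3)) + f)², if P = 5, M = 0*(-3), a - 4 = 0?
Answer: 1156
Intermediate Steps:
a = 4 (a = 4 + 0 = 4)
M = 0
f = 14 (f = 7*(2 + 0) = 7*2 = 14)
n = 5 (n = -4 + (5 - 1*(-4)) = -4 + (5 + 4) = -4 + 9 = 5)
j(L) = 20 (j(L) = 4*5 = 20)
(j(Q(1, -3)) + f)² = (20 + 14)² = 34² = 1156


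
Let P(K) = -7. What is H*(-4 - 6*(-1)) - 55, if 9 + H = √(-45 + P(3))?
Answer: -73 + 4*I*√13 ≈ -73.0 + 14.422*I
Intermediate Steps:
H = -9 + 2*I*√13 (H = -9 + √(-45 - 7) = -9 + √(-52) = -9 + 2*I*√13 ≈ -9.0 + 7.2111*I)
H*(-4 - 6*(-1)) - 55 = (-9 + 2*I*√13)*(-4 - 6*(-1)) - 55 = (-9 + 2*I*√13)*(-4 + 6) - 55 = (-9 + 2*I*√13)*2 - 55 = (-18 + 4*I*√13) - 55 = -73 + 4*I*√13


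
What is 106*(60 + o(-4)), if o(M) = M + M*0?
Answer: 5936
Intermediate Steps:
o(M) = M (o(M) = M + 0 = M)
106*(60 + o(-4)) = 106*(60 - 4) = 106*56 = 5936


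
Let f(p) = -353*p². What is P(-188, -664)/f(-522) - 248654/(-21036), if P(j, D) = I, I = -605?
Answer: 1993104851999/168615551556 ≈ 11.820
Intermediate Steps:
P(j, D) = -605
P(-188, -664)/f(-522) - 248654/(-21036) = -605/((-353*(-522)²)) - 248654/(-21036) = -605/((-353*272484)) - 248654*(-1/21036) = -605/(-96186852) + 124327/10518 = -605*(-1/96186852) + 124327/10518 = 605/96186852 + 124327/10518 = 1993104851999/168615551556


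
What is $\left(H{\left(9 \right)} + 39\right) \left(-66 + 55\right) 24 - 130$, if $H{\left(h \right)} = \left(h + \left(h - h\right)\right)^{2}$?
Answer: $-31810$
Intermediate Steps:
$H{\left(h \right)} = h^{2}$ ($H{\left(h \right)} = \left(h + 0\right)^{2} = h^{2}$)
$\left(H{\left(9 \right)} + 39\right) \left(-66 + 55\right) 24 - 130 = \left(9^{2} + 39\right) \left(-66 + 55\right) 24 - 130 = \left(81 + 39\right) \left(-11\right) 24 - 130 = 120 \left(-11\right) 24 - 130 = \left(-1320\right) 24 - 130 = -31680 - 130 = -31810$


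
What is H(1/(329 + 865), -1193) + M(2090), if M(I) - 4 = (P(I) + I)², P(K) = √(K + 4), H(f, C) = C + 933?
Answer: 4369938 + 4180*√2094 ≈ 4.5612e+6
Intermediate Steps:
H(f, C) = 933 + C
P(K) = √(4 + K)
M(I) = 4 + (I + √(4 + I))² (M(I) = 4 + (√(4 + I) + I)² = 4 + (I + √(4 + I))²)
H(1/(329 + 865), -1193) + M(2090) = (933 - 1193) + (4 + (2090 + √(4 + 2090))²) = -260 + (4 + (2090 + √2094)²) = -256 + (2090 + √2094)²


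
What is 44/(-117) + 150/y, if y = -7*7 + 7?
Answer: -3233/819 ≈ -3.9475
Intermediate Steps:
y = -42 (y = -49 + 7 = -42)
44/(-117) + 150/y = 44/(-117) + 150/(-42) = 44*(-1/117) + 150*(-1/42) = -44/117 - 25/7 = -3233/819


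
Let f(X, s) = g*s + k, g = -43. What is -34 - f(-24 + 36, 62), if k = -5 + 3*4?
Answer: 2625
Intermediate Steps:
k = 7 (k = -5 + 12 = 7)
f(X, s) = 7 - 43*s (f(X, s) = -43*s + 7 = 7 - 43*s)
-34 - f(-24 + 36, 62) = -34 - (7 - 43*62) = -34 - (7 - 2666) = -34 - 1*(-2659) = -34 + 2659 = 2625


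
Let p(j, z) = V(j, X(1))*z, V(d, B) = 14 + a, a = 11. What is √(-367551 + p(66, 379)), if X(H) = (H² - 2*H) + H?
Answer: 2*I*√89519 ≈ 598.39*I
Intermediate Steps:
X(H) = H² - H
V(d, B) = 25 (V(d, B) = 14 + 11 = 25)
p(j, z) = 25*z
√(-367551 + p(66, 379)) = √(-367551 + 25*379) = √(-367551 + 9475) = √(-358076) = 2*I*√89519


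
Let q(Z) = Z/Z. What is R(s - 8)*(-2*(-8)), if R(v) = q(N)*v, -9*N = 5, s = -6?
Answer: -224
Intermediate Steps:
N = -5/9 (N = -1/9*5 = -5/9 ≈ -0.55556)
q(Z) = 1
R(v) = v (R(v) = 1*v = v)
R(s - 8)*(-2*(-8)) = (-6 - 8)*(-2*(-8)) = -14*16 = -224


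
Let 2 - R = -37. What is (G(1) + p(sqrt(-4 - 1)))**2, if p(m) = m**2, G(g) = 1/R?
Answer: 37636/1521 ≈ 24.744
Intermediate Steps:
R = 39 (R = 2 - 1*(-37) = 2 + 37 = 39)
G(g) = 1/39
(G(1) + p(sqrt(-4 - 1)))**2 = (1/39 + (sqrt(-4 - 1))**2)**2 = (1/39 + (sqrt(-5))**2)**2 = (1/39 + (I*sqrt(5))**2)**2 = (1/39 - 5)**2 = (-194/39)**2 = 37636/1521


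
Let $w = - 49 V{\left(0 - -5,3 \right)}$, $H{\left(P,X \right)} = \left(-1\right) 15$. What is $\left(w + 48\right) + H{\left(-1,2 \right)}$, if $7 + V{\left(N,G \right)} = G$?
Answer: $229$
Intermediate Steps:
$V{\left(N,G \right)} = -7 + G$
$H{\left(P,X \right)} = -15$
$w = 196$ ($w = - 49 \left(-7 + 3\right) = \left(-49\right) \left(-4\right) = 196$)
$\left(w + 48\right) + H{\left(-1,2 \right)} = \left(196 + 48\right) - 15 = 244 - 15 = 229$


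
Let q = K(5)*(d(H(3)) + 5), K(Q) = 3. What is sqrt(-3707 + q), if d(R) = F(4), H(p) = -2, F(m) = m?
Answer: 4*I*sqrt(230) ≈ 60.663*I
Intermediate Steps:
d(R) = 4
q = 27 (q = 3*(4 + 5) = 3*9 = 27)
sqrt(-3707 + q) = sqrt(-3707 + 27) = sqrt(-3680) = 4*I*sqrt(230)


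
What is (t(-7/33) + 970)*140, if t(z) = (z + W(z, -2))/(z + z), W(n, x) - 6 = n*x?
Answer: 133750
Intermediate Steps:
W(n, x) = 6 + n*x
t(z) = (6 - z)/(2*z) (t(z) = (z + (6 + z*(-2)))/(z + z) = (z + (6 - 2*z))/((2*z)) = (6 - z)*(1/(2*z)) = (6 - z)/(2*z))
(t(-7/33) + 970)*140 = ((6 - (-7)/33)/(2*((-7/33))) + 970)*140 = ((6 - (-7)/33)/(2*((-7*1/33))) + 970)*140 = ((6 - 1*(-7/33))/(2*(-7/33)) + 970)*140 = ((½)*(-33/7)*(6 + 7/33) + 970)*140 = ((½)*(-33/7)*(205/33) + 970)*140 = (-205/14 + 970)*140 = (13375/14)*140 = 133750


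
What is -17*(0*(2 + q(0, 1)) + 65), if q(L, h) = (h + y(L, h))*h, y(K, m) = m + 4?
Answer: -1105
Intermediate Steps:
y(K, m) = 4 + m
q(L, h) = h*(4 + 2*h) (q(L, h) = (h + (4 + h))*h = (4 + 2*h)*h = h*(4 + 2*h))
-17*(0*(2 + q(0, 1)) + 65) = -17*(0*(2 + 2*1*(2 + 1)) + 65) = -17*(0*(2 + 2*1*3) + 65) = -17*(0*(2 + 6) + 65) = -17*(0*8 + 65) = -17*(0 + 65) = -17*65 = -1105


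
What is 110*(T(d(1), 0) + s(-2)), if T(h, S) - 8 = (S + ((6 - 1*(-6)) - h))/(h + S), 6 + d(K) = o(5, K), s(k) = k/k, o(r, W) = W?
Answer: 616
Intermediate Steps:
s(k) = 1
d(K) = -6 + K
T(h, S) = 8 + (12 + S - h)/(S + h) (T(h, S) = 8 + (S + ((6 - 1*(-6)) - h))/(h + S) = 8 + (S + ((6 + 6) - h))/(S + h) = 8 + (S + (12 - h))/(S + h) = 8 + (12 + S - h)/(S + h))
110*(T(d(1), 0) + s(-2)) = 110*((12 + 7*(-6 + 1) + 9*0)/(0 + (-6 + 1)) + 1) = 110*((12 + 7*(-5) + 0)/(0 - 5) + 1) = 110*((12 - 35 + 0)/(-5) + 1) = 110*(-⅕*(-23) + 1) = 110*(23/5 + 1) = 110*(28/5) = 616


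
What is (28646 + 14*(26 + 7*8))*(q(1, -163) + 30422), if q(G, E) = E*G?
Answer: 901536646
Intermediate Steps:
(28646 + 14*(26 + 7*8))*(q(1, -163) + 30422) = (28646 + 14*(26 + 7*8))*(-163*1 + 30422) = (28646 + 14*(26 + 56))*(-163 + 30422) = (28646 + 14*82)*30259 = (28646 + 1148)*30259 = 29794*30259 = 901536646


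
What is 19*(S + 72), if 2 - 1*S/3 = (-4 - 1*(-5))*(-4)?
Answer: 1710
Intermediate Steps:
S = 18 (S = 6 - 3*(-4 - 1*(-5))*(-4) = 6 - 3*(-4 + 5)*(-4) = 6 - 3*(-4) = 6 + 12 = 18)
19*(S + 72) = 19*(18 + 72) = 19*90 = 1710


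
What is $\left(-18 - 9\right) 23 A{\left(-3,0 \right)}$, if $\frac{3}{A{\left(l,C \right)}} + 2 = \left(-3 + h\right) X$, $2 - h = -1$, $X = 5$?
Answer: $\frac{1863}{2} \approx 931.5$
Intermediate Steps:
$h = 3$ ($h = 2 - -1 = 2 + 1 = 3$)
$A{\left(l,C \right)} = - \frac{3}{2}$ ($A{\left(l,C \right)} = \frac{3}{-2 + \left(-3 + 3\right) 5} = \frac{3}{-2 + 0 \cdot 5} = \frac{3}{-2 + 0} = \frac{3}{-2} = 3 \left(- \frac{1}{2}\right) = - \frac{3}{2}$)
$\left(-18 - 9\right) 23 A{\left(-3,0 \right)} = \left(-18 - 9\right) 23 \left(- \frac{3}{2}\right) = \left(-27\right) 23 \left(- \frac{3}{2}\right) = \left(-621\right) \left(- \frac{3}{2}\right) = \frac{1863}{2}$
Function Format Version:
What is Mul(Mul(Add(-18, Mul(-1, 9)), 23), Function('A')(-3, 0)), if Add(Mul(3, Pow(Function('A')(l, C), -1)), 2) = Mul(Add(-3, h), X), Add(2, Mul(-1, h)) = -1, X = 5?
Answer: Rational(1863, 2) ≈ 931.50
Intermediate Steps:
h = 3 (h = Add(2, Mul(-1, -1)) = Add(2, 1) = 3)
Function('A')(l, C) = Rational(-3, 2) (Function('A')(l, C) = Mul(3, Pow(Add(-2, Mul(Add(-3, 3), 5)), -1)) = Mul(3, Pow(Add(-2, Mul(0, 5)), -1)) = Mul(3, Pow(Add(-2, 0), -1)) = Mul(3, Pow(-2, -1)) = Mul(3, Rational(-1, 2)) = Rational(-3, 2))
Mul(Mul(Add(-18, Mul(-1, 9)), 23), Function('A')(-3, 0)) = Mul(Mul(Add(-18, Mul(-1, 9)), 23), Rational(-3, 2)) = Mul(Mul(Add(-18, -9), 23), Rational(-3, 2)) = Mul(Mul(-27, 23), Rational(-3, 2)) = Mul(-621, Rational(-3, 2)) = Rational(1863, 2)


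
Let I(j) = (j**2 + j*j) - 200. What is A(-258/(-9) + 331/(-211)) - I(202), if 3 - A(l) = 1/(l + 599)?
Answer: -32262430233/396320 ≈ -81405.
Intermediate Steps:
A(l) = 3 - 1/(599 + l) (A(l) = 3 - 1/(l + 599) = 3 - 1/(599 + l))
I(j) = -200 + 2*j**2 (I(j) = (j**2 + j**2) - 200 = 2*j**2 - 200 = -200 + 2*j**2)
A(-258/(-9) + 331/(-211)) - I(202) = (1796 + 3*(-258/(-9) + 331/(-211)))/(599 + (-258/(-9) + 331/(-211))) - (-200 + 2*202**2) = (1796 + 3*(-258*(-1/9) + 331*(-1/211)))/(599 + (-258*(-1/9) + 331*(-1/211))) - (-200 + 2*40804) = (1796 + 3*(86/3 - 331/211))/(599 + (86/3 - 331/211)) - (-200 + 81608) = (1796 + 3*(17153/633))/(599 + 17153/633) - 1*81408 = (1796 + 17153/211)/(396320/633) - 81408 = (633/396320)*(396109/211) - 81408 = 1188327/396320 - 81408 = -32262430233/396320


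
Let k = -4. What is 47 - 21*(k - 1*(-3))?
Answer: 68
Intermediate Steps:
47 - 21*(k - 1*(-3)) = 47 - 21*(-4 - 1*(-3)) = 47 - 21*(-4 + 3) = 47 - 21*(-1) = 47 + 21 = 68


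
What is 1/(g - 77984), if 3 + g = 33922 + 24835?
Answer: -1/19230 ≈ -5.2002e-5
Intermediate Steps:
g = 58754 (g = -3 + (33922 + 24835) = -3 + 58757 = 58754)
1/(g - 77984) = 1/(58754 - 77984) = 1/(-19230) = -1/19230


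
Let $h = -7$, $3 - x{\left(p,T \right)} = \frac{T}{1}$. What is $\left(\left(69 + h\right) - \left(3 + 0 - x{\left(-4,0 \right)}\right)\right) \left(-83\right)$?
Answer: $-5146$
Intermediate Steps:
$x{\left(p,T \right)} = 3 - T$ ($x{\left(p,T \right)} = 3 - \frac{T}{1} = 3 - T 1 = 3 - T$)
$\left(\left(69 + h\right) - \left(3 + 0 - x{\left(-4,0 \right)}\right)\right) \left(-83\right) = \left(\left(69 - 7\right) + \left(\left(3 - 0\right) - \left(3 + 4 \cdot 0\right)\right)\right) \left(-83\right) = \left(62 + \left(\left(3 + 0\right) - \left(3 + 0\right)\right)\right) \left(-83\right) = \left(62 + \left(3 - 3\right)\right) \left(-83\right) = \left(62 + 0\right) \left(-83\right) = 62 \left(-83\right) = -5146$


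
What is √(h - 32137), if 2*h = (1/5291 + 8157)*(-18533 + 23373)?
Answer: 3*√506624123967/481 ≈ 4439.3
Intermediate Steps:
h = 9494911360/481 (h = ((1/5291 + 8157)*(-18533 + 23373))/2 = ((1/5291 + 8157)*4840)/2 = ((43158688/5291)*4840)/2 = (½)*(18989822720/481) = 9494911360/481 ≈ 1.9740e+7)
√(h - 32137) = √(9494911360/481 - 32137) = √(9479453463/481) = 3*√506624123967/481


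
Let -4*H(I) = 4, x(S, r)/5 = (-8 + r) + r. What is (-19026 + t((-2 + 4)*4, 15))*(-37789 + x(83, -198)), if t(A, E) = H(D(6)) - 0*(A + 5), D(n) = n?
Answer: 757445843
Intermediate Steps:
x(S, r) = -40 + 10*r (x(S, r) = 5*((-8 + r) + r) = 5*(-8 + 2*r) = -40 + 10*r)
H(I) = -1 (H(I) = -¼*4 = -1)
t(A, E) = -1 (t(A, E) = -1 - 0*(A + 5) = -1 - 0*(5 + A) = -1 - 1*0 = -1 + 0 = -1)
(-19026 + t((-2 + 4)*4, 15))*(-37789 + x(83, -198)) = (-19026 - 1)*(-37789 + (-40 + 10*(-198))) = -19027*(-37789 + (-40 - 1980)) = -19027*(-37789 - 2020) = -19027*(-39809) = 757445843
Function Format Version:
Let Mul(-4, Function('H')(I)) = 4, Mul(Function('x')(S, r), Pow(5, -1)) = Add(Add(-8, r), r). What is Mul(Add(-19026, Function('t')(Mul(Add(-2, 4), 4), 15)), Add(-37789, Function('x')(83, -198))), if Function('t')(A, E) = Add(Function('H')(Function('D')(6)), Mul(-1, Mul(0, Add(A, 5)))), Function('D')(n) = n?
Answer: 757445843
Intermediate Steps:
Function('x')(S, r) = Add(-40, Mul(10, r)) (Function('x')(S, r) = Mul(5, Add(Add(-8, r), r)) = Mul(5, Add(-8, Mul(2, r))) = Add(-40, Mul(10, r)))
Function('H')(I) = -1 (Function('H')(I) = Mul(Rational(-1, 4), 4) = -1)
Function('t')(A, E) = -1 (Function('t')(A, E) = Add(-1, Mul(-1, Mul(0, Add(A, 5)))) = Add(-1, Mul(-1, Mul(0, Add(5, A)))) = Add(-1, Mul(-1, 0)) = Add(-1, 0) = -1)
Mul(Add(-19026, Function('t')(Mul(Add(-2, 4), 4), 15)), Add(-37789, Function('x')(83, -198))) = Mul(Add(-19026, -1), Add(-37789, Add(-40, Mul(10, -198)))) = Mul(-19027, Add(-37789, Add(-40, -1980))) = Mul(-19027, Add(-37789, -2020)) = Mul(-19027, -39809) = 757445843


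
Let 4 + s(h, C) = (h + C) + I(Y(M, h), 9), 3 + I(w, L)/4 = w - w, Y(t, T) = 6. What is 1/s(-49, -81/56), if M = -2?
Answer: -56/3721 ≈ -0.015050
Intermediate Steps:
I(w, L) = -12 (I(w, L) = -12 + 4*(w - w) = -12 + 4*0 = -12 + 0 = -12)
s(h, C) = -16 + C + h (s(h, C) = -4 + ((h + C) - 12) = -4 + ((C + h) - 12) = -4 + (-12 + C + h) = -16 + C + h)
1/s(-49, -81/56) = 1/(-16 - 81/56 - 49) = 1/(-3721/56) = -56/3721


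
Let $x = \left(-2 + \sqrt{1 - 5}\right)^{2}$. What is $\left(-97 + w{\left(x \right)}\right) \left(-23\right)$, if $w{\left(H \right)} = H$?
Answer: $2231 + 184 i \approx 2231.0 + 184.0 i$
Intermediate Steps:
$x = \left(-2 + 2 i\right)^{2}$ ($x = \left(-2 + \sqrt{-4}\right)^{2} = \left(-2 + 2 i\right)^{2} \approx - 8.0 i$)
$\left(-97 + w{\left(x \right)}\right) \left(-23\right) = \left(-97 - 8 i\right) \left(-23\right) = 2231 + 184 i$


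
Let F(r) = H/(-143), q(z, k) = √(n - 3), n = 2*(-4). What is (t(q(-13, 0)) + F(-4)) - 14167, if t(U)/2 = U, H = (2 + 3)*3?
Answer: -2025896/143 + 2*I*√11 ≈ -14167.0 + 6.6332*I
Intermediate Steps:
H = 15 (H = 5*3 = 15)
n = -8
q(z, k) = I*√11 (q(z, k) = √(-8 - 3) = √(-11) = I*√11)
t(U) = 2*U
F(r) = -15/143 (F(r) = 15/(-143) = 15*(-1/143) = -15/143)
(t(q(-13, 0)) + F(-4)) - 14167 = (2*(I*√11) - 15/143) - 14167 = (2*I*√11 - 15/143) - 14167 = (-15/143 + 2*I*√11) - 14167 = -2025896/143 + 2*I*√11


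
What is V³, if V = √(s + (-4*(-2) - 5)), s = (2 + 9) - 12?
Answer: 2*√2 ≈ 2.8284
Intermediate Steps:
s = -1 (s = 11 - 12 = -1)
V = √2 (V = √(-1 + (-4*(-2) - 5)) = √(-1 + (8 - 5)) = √(-1 + 3) = √2 ≈ 1.4142)
V³ = (√2)³ = 2*√2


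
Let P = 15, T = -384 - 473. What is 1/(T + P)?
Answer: -1/842 ≈ -0.0011876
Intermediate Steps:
T = -857
1/(T + P) = 1/(-857 + 15) = 1/(-842) = -1/842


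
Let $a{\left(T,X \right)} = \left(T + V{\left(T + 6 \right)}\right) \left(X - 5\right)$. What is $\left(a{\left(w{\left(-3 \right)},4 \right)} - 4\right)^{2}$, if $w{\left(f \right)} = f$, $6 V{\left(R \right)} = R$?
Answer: $\frac{9}{4} \approx 2.25$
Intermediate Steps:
$V{\left(R \right)} = \frac{R}{6}$
$a{\left(T,X \right)} = \left(1 + \frac{7 T}{6}\right) \left(-5 + X\right)$ ($a{\left(T,X \right)} = \left(T + \frac{T + 6}{6}\right) \left(X - 5\right) = \left(T + \frac{6 + T}{6}\right) \left(-5 + X\right) = \left(T + \left(1 + \frac{T}{6}\right)\right) \left(-5 + X\right) = \left(1 + \frac{7 T}{6}\right) \left(-5 + X\right)$)
$\left(a{\left(w{\left(-3 \right)},4 \right)} - 4\right)^{2} = \left(\left(-5 + 4 - - \frac{35}{2} + \frac{7}{6} \left(-3\right) 4\right) - 4\right)^{2} = \left(\left(-5 + 4 + \frac{35}{2} - 14\right) - 4\right)^{2} = \left(\frac{5}{2} - 4\right)^{2} = \left(- \frac{3}{2}\right)^{2} = \frac{9}{4}$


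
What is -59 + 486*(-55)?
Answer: -26789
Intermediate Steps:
-59 + 486*(-55) = -59 - 26730 = -26789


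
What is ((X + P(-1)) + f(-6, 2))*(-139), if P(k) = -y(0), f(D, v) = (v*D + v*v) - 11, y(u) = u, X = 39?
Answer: -2780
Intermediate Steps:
f(D, v) = -11 + v² + D*v (f(D, v) = (D*v + v²) - 11 = (v² + D*v) - 11 = -11 + v² + D*v)
P(k) = 0 (P(k) = -1*0 = 0)
((X + P(-1)) + f(-6, 2))*(-139) = ((39 + 0) + (-11 + 2² - 6*2))*(-139) = (39 + (-11 + 4 - 12))*(-139) = (39 - 19)*(-139) = 20*(-139) = -2780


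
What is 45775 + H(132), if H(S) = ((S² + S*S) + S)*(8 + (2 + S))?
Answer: 5012935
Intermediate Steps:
H(S) = (10 + S)*(S + 2*S²) (H(S) = ((S² + S²) + S)*(10 + S) = (2*S² + S)*(10 + S) = (S + 2*S²)*(10 + S) = (10 + S)*(S + 2*S²))
45775 + H(132) = 45775 + 132*(10 + 2*132² + 21*132) = 45775 + 132*(10 + 2*17424 + 2772) = 45775 + 132*(10 + 34848 + 2772) = 45775 + 132*37630 = 45775 + 4967160 = 5012935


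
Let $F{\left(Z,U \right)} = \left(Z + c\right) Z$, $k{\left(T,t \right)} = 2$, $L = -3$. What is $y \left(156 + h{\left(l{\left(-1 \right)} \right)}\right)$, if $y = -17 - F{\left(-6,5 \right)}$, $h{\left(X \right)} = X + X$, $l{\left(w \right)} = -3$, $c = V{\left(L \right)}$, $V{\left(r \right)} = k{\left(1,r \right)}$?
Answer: $-6150$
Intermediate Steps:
$V{\left(r \right)} = 2$
$c = 2$
$F{\left(Z,U \right)} = Z \left(2 + Z\right)$ ($F{\left(Z,U \right)} = \left(Z + 2\right) Z = \left(2 + Z\right) Z = Z \left(2 + Z\right)$)
$h{\left(X \right)} = 2 X$
$y = -41$ ($y = -17 - - 6 \left(2 - 6\right) = -17 - \left(-6\right) \left(-4\right) = -17 - 24 = -41$)
$y \left(156 + h{\left(l{\left(-1 \right)} \right)}\right) = - 41 \left(156 + 2 \left(-3\right)\right) = - 41 \left(156 - 6\right) = \left(-41\right) 150 = -6150$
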